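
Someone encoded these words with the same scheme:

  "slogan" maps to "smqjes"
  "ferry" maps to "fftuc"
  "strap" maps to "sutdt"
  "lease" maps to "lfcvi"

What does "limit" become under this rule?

ljolx

In slogan: s→s is +0, l→m is +1, o→q is +2, g→j is +3 — the shift increases by 1 each position. Letter i (0-indexed) is shifted by i+0, so successive shifts are 0, 1, 2, ….
On limit: l+0=l, i+1=j, m+2=o, i+3=l, t+4=x.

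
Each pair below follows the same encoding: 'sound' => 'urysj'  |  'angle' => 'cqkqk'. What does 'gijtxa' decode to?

The shift increases by 1 at each position, starting from +2: 2, 3, 4, ….
Undoing it on gijtxa: g−2=e, i−3=f, j−4=f, t−5=o, x−6=r, a−7=t.

effort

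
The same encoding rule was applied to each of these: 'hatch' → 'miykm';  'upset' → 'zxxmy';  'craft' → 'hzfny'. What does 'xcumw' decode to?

Shifts by position in hatch: pos 0: h→m (+5), pos 1: a→i (+8), pos 2: t→y (+5), pos 3: c→k (+8) — repeating every 2. A repeating key of period 2 is used — shifts +5, +8 over and over.
Reversing it on xcumw: x−5=s, c−8=u, u−5=p, m−8=e, w−5=r.

super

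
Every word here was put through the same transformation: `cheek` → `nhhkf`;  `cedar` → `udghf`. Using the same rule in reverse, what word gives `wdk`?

The output letters match the input read backwards, each shifted +3: cheek reversed is keehc. Two steps: reverse the string, then apply a Caesar shift of +3.
Reversing it on wdk: shift back: w−3=t, d−3=a, k−3=h → tah; then reverse → hat.

hat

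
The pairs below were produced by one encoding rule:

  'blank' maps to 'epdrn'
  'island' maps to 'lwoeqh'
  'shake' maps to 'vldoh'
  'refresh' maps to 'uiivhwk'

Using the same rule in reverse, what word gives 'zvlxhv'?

Shifts by position in blank: pos 0: b→e (+3), pos 1: l→p (+4), pos 2: a→d (+3), pos 3: n→r (+4) — repeating every 2. The shifts repeat in a cycle of length 2: positions 0,1,… shift by +3, +4, then the pattern repeats.
Reversing it on zvlxhv: z−3=w, v−4=r, l−3=i, x−4=t, h−3=e, v−4=r.

writer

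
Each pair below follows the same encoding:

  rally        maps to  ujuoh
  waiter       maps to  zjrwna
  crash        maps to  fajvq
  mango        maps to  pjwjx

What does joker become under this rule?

mxtha

A repeating key of period 3 is used — shifts +3, +9, +9 over and over.
For joker: j+3=m, o+9=x, k+9=t, e+3=h, r+9=a.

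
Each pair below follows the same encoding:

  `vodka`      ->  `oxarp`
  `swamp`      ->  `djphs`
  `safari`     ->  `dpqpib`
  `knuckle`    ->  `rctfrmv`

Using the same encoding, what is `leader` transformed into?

v(21)→o(14) and o(14)→x(23) fit y≡21x+15 (mod 26); the inverse of 21 mod 26 is 5. Each letter's alphabet position (a=0..z=25) is mapped through 21·x+15 mod 26 — an affine cipher.
On leader: l(11)→21·11+15≡12=m; e(4)→21·4+15≡21=v; a(0)→21·0+15≡15=p; d(3)→21·3+15≡0=a; e(4)→21·4+15≡21=v; r(17)→21·17+15≡8=i (all mod 26).

mvpavi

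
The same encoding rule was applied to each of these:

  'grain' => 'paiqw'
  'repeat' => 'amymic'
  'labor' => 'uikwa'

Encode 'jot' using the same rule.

The shift depends on letter class: consonant g→p is +9, but vowel a→i is +8. Two shifts are in play — +8 for a/e/i/o/u, +9 for every other letter.
On jot: j(cons)+9=s, o(vowel)+8=w, t(cons)+9=c.

swc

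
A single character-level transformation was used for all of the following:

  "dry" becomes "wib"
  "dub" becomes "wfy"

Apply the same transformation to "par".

Each letter is replaced by its mirror in the alphabet: a↔z, b↔y, c↔x, and so on (the Atbash cipher).
On par: p↔k, a↔z, r↔i.

kzi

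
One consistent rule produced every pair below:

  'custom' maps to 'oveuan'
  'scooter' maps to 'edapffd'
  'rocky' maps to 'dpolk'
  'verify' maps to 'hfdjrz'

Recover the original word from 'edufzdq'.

science

Shifts by position in custom: pos 0: c→o (+12), pos 1: u→v (+1), pos 2: s→e (+12), pos 3: t→u (+1) — repeating every 2. The shifts repeat in a cycle of length 2: positions 0,1,… shift by +12, +1, then the pattern repeats.
Decoding edufzdq: e−12=s, d−1=c, u−12=i, f−1=e, z−12=n, d−1=c, q−12=e.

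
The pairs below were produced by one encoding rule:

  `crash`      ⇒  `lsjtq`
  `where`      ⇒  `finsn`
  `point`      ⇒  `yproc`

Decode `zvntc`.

quest

Shifts by position in crash: pos 0: c→l (+9), pos 1: r→s (+1), pos 2: a→j (+9), pos 3: s→t (+1) — repeating every 2. It's a Vigenère-style cipher with numeric key [9,1]: position i shifts by key[i mod 2].
Reversing it on zvntc: z−9=q, v−1=u, n−9=e, t−1=s, c−9=t.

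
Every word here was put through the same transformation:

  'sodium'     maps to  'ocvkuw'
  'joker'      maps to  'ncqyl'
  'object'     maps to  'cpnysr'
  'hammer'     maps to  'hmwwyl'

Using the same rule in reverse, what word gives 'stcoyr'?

s(18)→o(14) and o(14)→c(2) fit y≡3x+12 (mod 26); the inverse of 3 mod 26 is 9. This is an affine cipher: with a=0,…,z=25, each position x becomes (3x+12) mod 26.
Decoding stcoyr: s(18)→9·(18−12)≡2=c; t(19)→9·(19−12)≡11=l; c(2)→9·(2−12)≡14=o; o(14)→9·(14−12)≡18=s; y(24)→9·(24−12)≡4=e; r(17)→9·(17−12)≡19=t (all mod 26).

closet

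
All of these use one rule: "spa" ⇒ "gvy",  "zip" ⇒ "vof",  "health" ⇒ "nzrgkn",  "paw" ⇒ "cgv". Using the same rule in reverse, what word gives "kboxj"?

The output letters match the input read backwards, each shifted +6: spa reversed is aps. The word is reversed, then every letter is shifted forward by 6.
Decoding kboxj: shift back: k−6=e, b−6=v, o−6=i, x−6=r, j−6=d → evird; then reverse → drive.

drive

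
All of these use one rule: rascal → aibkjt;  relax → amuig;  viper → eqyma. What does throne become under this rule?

The shifts repeat in a cycle of length 2: positions 0,1,… shift by +9, +8, then the pattern repeats.
For throne: t+9=c, h+8=p, r+9=a, o+8=w, n+9=w, e+8=m.

cpawwm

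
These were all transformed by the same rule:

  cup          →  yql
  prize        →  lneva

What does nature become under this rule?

Compare letters: c→y is +22, u→q is +22, p→l is +22 — a constant shift. Every letter moves 22 places later in the alphabet, wrapping around z→a.
On nature: n+22=j, a+22=w, t+22=p, u+22=q, r+22=n, e+22=a.

jwpqna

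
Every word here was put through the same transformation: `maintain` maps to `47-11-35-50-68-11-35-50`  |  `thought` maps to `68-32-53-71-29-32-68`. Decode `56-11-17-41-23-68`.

packet

Each letter becomes 3×(its alphabet position, a=1..z=26) + 8.
Decoding 56-11-17-41-23-68: 56→(56−8)÷3=16=p, 11→(11−8)÷3=1=a, 17→(17−8)÷3=3=c, 41→(41−8)÷3=11=k, 23→(23−8)÷3=5=e, 68→(68−8)÷3=20=t.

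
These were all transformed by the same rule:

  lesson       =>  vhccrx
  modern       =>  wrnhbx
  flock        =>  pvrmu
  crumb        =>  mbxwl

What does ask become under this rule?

Vowels shift forward by 3 and consonants shift forward by 10.
For ask: a(vowel)+3=d, s(cons)+10=c, k(cons)+10=u.

dcu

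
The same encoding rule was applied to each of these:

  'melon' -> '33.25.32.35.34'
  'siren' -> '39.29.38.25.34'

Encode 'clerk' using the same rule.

23.32.25.38.31

m is letter #13 and maps to 33: an offset of 20. Each letter is replaced by its alphabet position (a=1..z=26) + 20.
For clerk: c=3→23, l=12→32, e=5→25, r=18→38, k=11→31.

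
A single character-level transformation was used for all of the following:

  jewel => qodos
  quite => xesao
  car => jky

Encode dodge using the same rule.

Two shifts are in play — +10 for a/e/i/o/u, +7 for every other letter.
On dodge: d(cons)+7=k, o(vowel)+10=y, d(cons)+7=k, g(cons)+7=n, e(vowel)+10=o.

kykno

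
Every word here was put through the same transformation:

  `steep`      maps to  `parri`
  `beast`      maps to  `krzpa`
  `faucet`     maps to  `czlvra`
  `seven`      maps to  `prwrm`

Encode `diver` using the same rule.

s(18)→p(15) and t(19)→a(0) fit y≡11x+25 (mod 26); the inverse of 11 mod 26 is 19. Treating letters as 0–25, the rule is x ↦ 11x + 25 (mod 26).
On diver: d(3)→11·3+25≡6=g; i(8)→11·8+25≡9=j; v(21)→11·21+25≡22=w; e(4)→11·4+25≡17=r; r(17)→11·17+25≡4=e (all mod 26).

gjwre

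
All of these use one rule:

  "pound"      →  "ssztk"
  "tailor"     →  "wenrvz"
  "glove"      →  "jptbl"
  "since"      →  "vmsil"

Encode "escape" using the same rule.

In pound: p→s is +3, o→s is +4, u→z is +5, n→t is +6 — the shift increases by 1 each position. Letter i (0-indexed) is shifted by i+3, so successive shifts are 3, 4, 5, ….
On escape: e+3=h, s+4=w, c+5=h, a+6=g, p+7=w, e+8=m.

hwhgwm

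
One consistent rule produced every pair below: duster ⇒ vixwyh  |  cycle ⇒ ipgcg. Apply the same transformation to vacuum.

qyygez

The output letters match the input read backwards, each shifted +4: duster reversed is retsud. Two steps: reverse the string, then apply a Caesar shift of +4.
On vacuum: reverse → muucav; then shift: m+4=q, u+4=y, u+4=y, c+4=g, a+4=e, v+4=z.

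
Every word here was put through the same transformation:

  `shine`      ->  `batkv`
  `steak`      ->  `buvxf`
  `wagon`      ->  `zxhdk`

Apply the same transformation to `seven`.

s(18)→b(1) and h(7)→a(0) fit y≡19x+23 (mod 26); the inverse of 19 mod 26 is 11. This is an affine cipher: with a=0,…,z=25, each position x becomes (19x+23) mod 26.
On seven: s(18)→19·18+23≡1=b; e(4)→19·4+23≡21=v; v(21)→19·21+23≡6=g; e(4)→19·4+23≡21=v; n(13)→19·13+23≡10=k (all mod 26).

bvgvk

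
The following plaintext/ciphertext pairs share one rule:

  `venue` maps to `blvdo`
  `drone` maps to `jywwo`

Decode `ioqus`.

In venue: v→b is +6, e→l is +7, n→v is +8, u→d is +9 — the shift increases by 1 each position. The shift increases by 1 at each position, starting from +6: 6, 7, 8, ….
Decoding ioqus: i−6=c, o−7=h, q−8=i, u−9=l, s−10=i.

chili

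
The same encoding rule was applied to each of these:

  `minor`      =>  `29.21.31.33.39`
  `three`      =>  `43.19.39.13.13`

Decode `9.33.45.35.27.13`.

couple

The formula is n = 2×(alphabet index, a=1) + 3.
Decoding 9.33.45.35.27.13: 9→(9−3)÷2=3=c, 33→(33−3)÷2=15=o, 45→(45−3)÷2=21=u, 35→(35−3)÷2=16=p, 27→(27−3)÷2=12=l, 13→(13−3)÷2=5=e.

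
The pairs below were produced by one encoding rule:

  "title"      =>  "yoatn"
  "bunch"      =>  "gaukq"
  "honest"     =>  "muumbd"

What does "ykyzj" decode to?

In title: t→y is +5, i→o is +6, t→a is +7, l→t is +8 — the shift increases by 1 each position. The shift increases by 1 at each position, starting from +5: 5, 6, 7, ….
Decoding ykyzj: y−5=t, k−6=e, y−7=r, z−8=r, j−9=a.

terra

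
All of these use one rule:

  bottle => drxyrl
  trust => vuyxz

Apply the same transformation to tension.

In bottle: b→d is +2, o→r is +3, t→x is +4, t→y is +5 — the shift increases by 1 each position. The shift increases by 1 at each position, starting from +2: 2, 3, 4, ….
For tension: t+2=v, e+3=h, n+4=r, s+5=x, i+6=o, o+7=v, n+8=v.

vhrxovv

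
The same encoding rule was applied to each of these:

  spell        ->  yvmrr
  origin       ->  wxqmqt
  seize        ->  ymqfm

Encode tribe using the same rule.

The shift depends on letter class: consonant s→y is +6, but vowel e→m is +8. Two shifts are in play — +8 for a/e/i/o/u, +6 for every other letter.
For tribe: t(cons)+6=z, r(cons)+6=x, i(vowel)+8=q, b(cons)+6=h, e(vowel)+8=m.

zxqhm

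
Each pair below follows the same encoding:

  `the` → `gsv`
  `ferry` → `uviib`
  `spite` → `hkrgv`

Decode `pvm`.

Each pair mirrors across the alphabet (t↔g, h↔s, e↔v): positions sum to 25. This is the alphabet-reversal cipher (Atbash): a becomes z, b becomes y, etc.
Decoding pvm: p↔k, v↔e, m↔n.

ken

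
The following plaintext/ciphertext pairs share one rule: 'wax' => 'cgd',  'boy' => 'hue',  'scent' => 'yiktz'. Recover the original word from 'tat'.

This is a Caesar cipher with shift 6.
Reversing it on tat: t−6=n, a−6=u, t−6=n.

nun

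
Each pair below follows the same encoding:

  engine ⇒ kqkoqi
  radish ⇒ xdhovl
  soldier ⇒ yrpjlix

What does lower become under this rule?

rraku

A repeating key of period 3 is used — shifts +6, +3, +4 over and over.
Applying it to lower: l+6=r, o+3=r, w+4=a, e+6=k, r+3=u.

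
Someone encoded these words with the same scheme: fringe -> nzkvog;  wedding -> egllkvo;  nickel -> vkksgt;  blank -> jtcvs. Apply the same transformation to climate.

ktkucbg

The shift depends on letter class: consonant f→n is +8, but vowel i→k is +2. Vowels shift forward by 2 and consonants shift forward by 8.
On climate: c(cons)+8=k, l(cons)+8=t, i(vowel)+2=k, m(cons)+8=u, a(vowel)+2=c, t(cons)+8=b, e(vowel)+2=g.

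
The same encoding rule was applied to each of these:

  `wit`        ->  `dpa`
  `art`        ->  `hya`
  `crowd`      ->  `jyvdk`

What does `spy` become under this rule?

zwf

Compare letters: w→d is +7, i→p is +7, t→a is +7 — a constant shift. It's a constant shift of +7 (ROT7).
For spy: s+7=z, p+7=w, y+7=f.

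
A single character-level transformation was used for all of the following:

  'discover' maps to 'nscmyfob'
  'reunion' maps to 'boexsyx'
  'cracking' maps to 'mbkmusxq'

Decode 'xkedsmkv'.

nautical

Compare letters: d→n is +10, i→s is +10, s→c is +10 — a constant shift. It's a constant shift of +10 (ROT10).
Decoding xkedsmkv: x−10=n, k−10=a, e−10=u, d−10=t, s−10=i, m−10=c, k−10=a, v−10=l.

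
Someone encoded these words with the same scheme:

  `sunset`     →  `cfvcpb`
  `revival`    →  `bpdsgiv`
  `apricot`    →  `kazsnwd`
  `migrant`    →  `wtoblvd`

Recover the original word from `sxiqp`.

Shifts by position in sunset: pos 0: s→c (+10), pos 1: u→f (+11), pos 2: n→v (+8), pos 3: s→c (+10), pos 4: e→p (+11), pos 5: t→b (+8) — repeating every 3. A repeating key of period 3 is used — shifts +10, +11, +8 over and over.
Decoding sxiqp: s−10=i, x−11=m, i−8=a, q−10=g, p−11=e.

image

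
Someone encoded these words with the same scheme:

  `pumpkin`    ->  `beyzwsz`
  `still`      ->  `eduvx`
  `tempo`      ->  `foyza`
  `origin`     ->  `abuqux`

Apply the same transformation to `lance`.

xkzmq

Shifts by position in pumpkin: pos 0: p→b (+12), pos 1: u→e (+10), pos 2: m→y (+12), pos 3: p→z (+10) — repeating every 2. The shifts repeat in a cycle of length 2: positions 0,1,… shift by +12, +10, then the pattern repeats.
On lance: l+12=x, a+10=k, n+12=z, c+10=m, e+12=q.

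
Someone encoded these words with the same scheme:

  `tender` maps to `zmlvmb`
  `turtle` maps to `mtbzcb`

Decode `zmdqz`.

river

The word is reversed, then every letter is shifted forward by 8.
Undoing it on zmdqz: shift back: z−8=r, m−8=e, d−8=v, q−8=i, z−8=r → revir; then reverse → river.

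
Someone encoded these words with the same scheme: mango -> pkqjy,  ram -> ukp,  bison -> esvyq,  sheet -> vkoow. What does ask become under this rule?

The shift depends on letter class: consonant m→p is +3, but vowel a→k is +10. Two shifts are in play — +10 for a/e/i/o/u, +3 for every other letter.
For ask: a(vowel)+10=k, s(cons)+3=v, k(cons)+3=n.

kvn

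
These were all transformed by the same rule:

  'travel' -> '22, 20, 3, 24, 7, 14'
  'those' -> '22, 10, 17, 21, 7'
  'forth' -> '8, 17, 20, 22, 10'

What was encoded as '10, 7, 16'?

t is letter #20 and maps to 22: an offset of 2. Letters become their 1-based position plus 2 (so a→3, b→4, …).
Reversing it on 10, 7, 16: 10→(10−2)÷1=8=h, 7→(7−2)÷1=5=e, 16→(16−2)÷1=14=n.

hen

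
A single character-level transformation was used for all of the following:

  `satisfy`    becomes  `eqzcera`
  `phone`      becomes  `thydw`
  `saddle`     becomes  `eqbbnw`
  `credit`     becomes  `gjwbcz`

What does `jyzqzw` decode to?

s(18)→e(4) and a(0)→q(16) fit y≡21x+16 (mod 26); the inverse of 21 mod 26 is 5. This is an affine cipher: with a=0,…,z=25, each position x becomes (21x+16) mod 26.
Undoing it on jyzqzw: j(9)→5·(9−16)≡17=r; y(24)→5·(24−16)≡14=o; z(25)→5·(25−16)≡19=t; q(16)→5·(16−16)≡0=a; z(25)→5·(25−16)≡19=t; w(22)→5·(22−16)≡4=e (all mod 26).

rotate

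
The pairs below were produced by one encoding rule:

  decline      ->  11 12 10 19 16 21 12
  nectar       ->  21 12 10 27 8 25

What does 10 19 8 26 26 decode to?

class

Letters become their 1-based position plus 7 (so a→8, b→9, …).
Reversing it on 10 19 8 26 26: 10→(10−7)÷1=3=c, 19→(19−7)÷1=12=l, 8→(8−7)÷1=1=a, 26→(26−7)÷1=19=s, 26→(26−7)÷1=19=s.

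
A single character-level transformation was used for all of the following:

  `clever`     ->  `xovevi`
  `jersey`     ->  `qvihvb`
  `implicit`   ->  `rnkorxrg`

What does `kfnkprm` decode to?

Each pair mirrors across the alphabet (c↔x, l↔o, e↔v): positions sum to 25. Letters are reflected about the middle of the alphabet (position → 25−position): Atbash.
Reversing it on kfnkprm: k↔p, f↔u, n↔m, k↔p, p↔k, r↔i, m↔n.

pumpkin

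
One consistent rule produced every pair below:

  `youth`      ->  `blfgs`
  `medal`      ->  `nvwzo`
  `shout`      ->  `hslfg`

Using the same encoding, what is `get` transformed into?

tvg

Each pair mirrors across the alphabet (y↔b, o↔l, u↔f): positions sum to 25. Each letter is replaced by its mirror in the alphabet: a↔z, b↔y, c↔x, and so on (the Atbash cipher).
On get: g↔t, e↔v, t↔g.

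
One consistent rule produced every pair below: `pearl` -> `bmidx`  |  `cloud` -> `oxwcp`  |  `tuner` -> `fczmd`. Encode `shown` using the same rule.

The shift depends on letter class: consonant p→b is +12, but vowel e→m is +8. The rule splits by letter class: vowels +8, consonants +12.
Applying it to shown: s(cons)+12=e, h(cons)+12=t, o(vowel)+8=w, w(cons)+12=i, n(cons)+12=z.

etwiz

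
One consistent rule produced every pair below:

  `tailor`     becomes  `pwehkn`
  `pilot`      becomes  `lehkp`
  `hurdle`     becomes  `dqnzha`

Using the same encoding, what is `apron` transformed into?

wlnkj

Compare letters: t→p is +22, a→w is +22, i→e is +22 — a constant shift. Each letter is shifted forward by 22 in the alphabet (a Caesar shift of +22).
For apron: a+22=w, p+22=l, r+22=n, o+22=k, n+22=j.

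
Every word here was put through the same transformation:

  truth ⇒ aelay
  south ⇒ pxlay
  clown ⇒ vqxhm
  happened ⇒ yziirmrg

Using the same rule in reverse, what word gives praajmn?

setting

t(19)→a(0) and r(17)→e(4) fit y≡11x+25 (mod 26); the inverse of 11 mod 26 is 19. Each letter's alphabet position (a=0..z=25) is mapped through 11·x+25 mod 26 — an affine cipher.
Decoding praajmn: p(15)→19·(15−25)≡18=s; r(17)→19·(17−25)≡4=e; a(0)→19·(0−25)≡19=t; a(0)→19·(0−25)≡19=t; j(9)→19·(9−25)≡8=i; m(12)→19·(12−25)≡13=n; n(13)→19·(13−25)≡6=g (all mod 26).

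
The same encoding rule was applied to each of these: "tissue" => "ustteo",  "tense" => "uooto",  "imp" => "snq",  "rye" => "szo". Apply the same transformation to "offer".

The shift depends on letter class: consonant t→u is +1, but vowel i→s is +10. Vowels shift forward by 10 and consonants shift forward by 1.
For offer: o(vowel)+10=y, f(cons)+1=g, f(cons)+1=g, e(vowel)+10=o, r(cons)+1=s.

yggos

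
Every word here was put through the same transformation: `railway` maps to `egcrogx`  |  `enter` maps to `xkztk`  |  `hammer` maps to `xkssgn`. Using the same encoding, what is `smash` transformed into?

nygsy

Two steps: reverse the string, then apply a Caesar shift of +6.
On smash: reverse → hsams; then shift: h+6=n, s+6=y, a+6=g, m+6=s, s+6=y.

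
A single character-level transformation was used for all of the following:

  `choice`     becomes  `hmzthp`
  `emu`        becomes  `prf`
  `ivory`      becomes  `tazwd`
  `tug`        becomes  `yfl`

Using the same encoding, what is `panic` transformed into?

Two shifts are in play — +11 for a/e/i/o/u, +5 for every other letter.
On panic: p(cons)+5=u, a(vowel)+11=l, n(cons)+5=s, i(vowel)+11=t, c(cons)+5=h.

ulsth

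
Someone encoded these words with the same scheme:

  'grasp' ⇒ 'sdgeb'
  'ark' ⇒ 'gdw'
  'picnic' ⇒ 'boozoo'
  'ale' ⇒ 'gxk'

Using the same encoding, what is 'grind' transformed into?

sdozp

Two shifts are in play — +6 for a/e/i/o/u, +12 for every other letter.
For grind: g(cons)+12=s, r(cons)+12=d, i(vowel)+6=o, n(cons)+12=z, d(cons)+12=p.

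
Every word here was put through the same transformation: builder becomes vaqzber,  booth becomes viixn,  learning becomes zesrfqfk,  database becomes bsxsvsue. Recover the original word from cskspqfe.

magazine

b(1)→v(21) and u(20)→a(0) fit y≡3x+18 (mod 26); the inverse of 3 mod 26 is 9. This is an affine cipher: with a=0,…,z=25, each position x becomes (3x+18) mod 26.
Undoing it on cskspqfe: c(2)→9·(2−18)≡12=m; s(18)→9·(18−18)≡0=a; k(10)→9·(10−18)≡6=g; s(18)→9·(18−18)≡0=a; p(15)→9·(15−18)≡25=z; q(16)→9·(16−18)≡8=i; f(5)→9·(5−18)≡13=n; e(4)→9·(4−18)≡4=e (all mod 26).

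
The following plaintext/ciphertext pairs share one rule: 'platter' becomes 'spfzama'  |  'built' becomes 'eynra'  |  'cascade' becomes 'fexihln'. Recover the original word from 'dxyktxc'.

In platter: p→s is +3, l→p is +4, a→f is +5, t→z is +6 — the shift increases by 1 each position. The shift increases by 1 at each position, starting from +3: 3, 4, 5, ….
Undoing it on dxyktxc: d−3=a, x−4=t, y−5=t, k−6=e, t−7=m, x−8=p, c−9=t.

attempt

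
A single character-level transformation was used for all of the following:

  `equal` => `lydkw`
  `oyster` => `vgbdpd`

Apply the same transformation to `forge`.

mwaqp

In equal: e→l is +7, q→y is +8, u→d is +9, a→k is +10 — the shift increases by 1 each position. The shift increases by 1 at each position, starting from +7: 7, 8, 9, ….
For forge: f+7=m, o+8=w, r+9=a, g+10=q, e+11=p.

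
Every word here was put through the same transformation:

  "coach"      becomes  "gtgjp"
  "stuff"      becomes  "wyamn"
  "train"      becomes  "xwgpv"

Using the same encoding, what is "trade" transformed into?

xwgkm

In coach: c→g is +4, o→t is +5, a→g is +6, c→j is +7 — the shift increases by 1 each position. Each letter shifts forward by (position + 4), i.e. 4, 5, 6, … — the shift grows by one for each successive letter.
For trade: t+4=x, r+5=w, a+6=g, d+7=k, e+8=m.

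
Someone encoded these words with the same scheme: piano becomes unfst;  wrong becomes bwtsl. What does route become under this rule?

wtzyj

Compare letters: p→u is +5, i→n is +5, a→f is +5 — a constant shift. Every letter moves 5 places later in the alphabet, wrapping around z→a.
For route: r+5=w, o+5=t, u+5=z, t+5=y, e+5=j.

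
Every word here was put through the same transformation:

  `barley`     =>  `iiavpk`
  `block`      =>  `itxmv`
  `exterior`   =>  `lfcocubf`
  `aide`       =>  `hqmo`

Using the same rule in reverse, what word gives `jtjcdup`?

classic

In barley: b→i is +7, a→i is +8, r→a is +9, l→v is +10 — the shift increases by 1 each position. The shift increases by 1 at each position, starting from +7: 7, 8, 9, ….
Reversing it on jtjcdup: j−7=c, t−8=l, j−9=a, c−10=s, d−11=s, u−12=i, p−13=c.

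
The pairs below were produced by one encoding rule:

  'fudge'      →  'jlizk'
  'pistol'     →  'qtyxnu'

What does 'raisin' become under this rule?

snxnfw

The output letters match the input read backwards, each shifted +5: fudge reversed is egduf. Read the word backwards and shift each letter +5.
On raisin: reverse → nisiar; then shift: n+5=s, i+5=n, s+5=x, i+5=n, a+5=f, r+5=w.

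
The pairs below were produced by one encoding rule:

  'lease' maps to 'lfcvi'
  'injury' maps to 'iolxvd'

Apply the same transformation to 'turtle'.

In lease: l→l is +0, e→f is +1, a→c is +2, s→v is +3 — the shift increases by 1 each position. The shift increases by 1 at each position, starting from +0: 0, 1, 2, ….
On turtle: t+0=t, u+1=v, r+2=t, t+3=w, l+4=p, e+5=j.

tvtwpj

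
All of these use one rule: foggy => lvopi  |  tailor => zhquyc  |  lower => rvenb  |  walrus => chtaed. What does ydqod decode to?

In foggy: f→l is +6, o→v is +7, g→o is +8, g→p is +9 — the shift increases by 1 each position. The shift increases by 1 at each position, starting from +6: 6, 7, 8, ….
Decoding ydqod: y−6=s, d−7=w, q−8=i, o−9=f, d−10=t.

swift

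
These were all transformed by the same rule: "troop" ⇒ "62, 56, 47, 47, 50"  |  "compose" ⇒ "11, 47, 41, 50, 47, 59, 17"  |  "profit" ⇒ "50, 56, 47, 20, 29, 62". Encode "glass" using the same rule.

t(#20)→62 and r(#18)→56: differences scale by 3, so n = 3·pos + 2. With a=1..z=26, the number is 3·pos + 2.
For glass: g=7→23, l=12→38, a=1→5, s=19→59, s=19→59.

23, 38, 5, 59, 59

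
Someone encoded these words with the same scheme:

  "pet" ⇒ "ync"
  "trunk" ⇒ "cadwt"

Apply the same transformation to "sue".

bdn

Compare letters: p→y is +9, e→n is +9, t→c is +9 — a constant shift. It's a constant shift of +9 (ROT9).
Applying it to sue: s+9=b, u+9=d, e+9=n.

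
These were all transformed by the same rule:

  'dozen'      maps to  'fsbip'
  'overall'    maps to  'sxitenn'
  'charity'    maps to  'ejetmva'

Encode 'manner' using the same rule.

oeppit

The shift depends on letter class: consonant d→f is +2, but vowel o→s is +4. Vowels shift forward by 4 and consonants shift forward by 2.
For manner: m(cons)+2=o, a(vowel)+4=e, n(cons)+2=p, n(cons)+2=p, e(vowel)+4=i, r(cons)+2=t.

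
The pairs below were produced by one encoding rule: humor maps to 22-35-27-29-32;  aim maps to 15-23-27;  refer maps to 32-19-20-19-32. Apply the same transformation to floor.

20-26-29-29-32

h is letter #8 and maps to 22: an offset of 14. Each letter is replaced by its alphabet position (a=1..z=26) + 14.
On floor: f=6→20, l=12→26, o=15→29, o=15→29, r=18→32.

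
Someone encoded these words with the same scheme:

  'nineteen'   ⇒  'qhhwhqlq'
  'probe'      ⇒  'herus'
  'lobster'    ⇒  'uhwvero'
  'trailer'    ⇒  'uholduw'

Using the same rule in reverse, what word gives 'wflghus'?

predict

The output letters match the input read backwards, each shifted +3: nineteen reversed is neetenin. The word is reversed, then every letter is shifted forward by 3.
Decoding wflghus: shift back: w−3=t, f−3=c, l−3=i, g−3=d, h−3=e, u−3=r, s−3=p → tciderp; then reverse → predict.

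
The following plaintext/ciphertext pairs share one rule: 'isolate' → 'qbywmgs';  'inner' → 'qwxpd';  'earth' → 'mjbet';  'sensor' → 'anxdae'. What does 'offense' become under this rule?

In isolate: i→q is +8, s→b is +9, o→y is +10, l→w is +11 — the shift increases by 1 each position. The shift increases by 1 at each position, starting from +8: 8, 9, 10, ….
For offense: o+8=w, f+9=o, f+10=p, e+11=p, n+12=z, s+13=f, e+14=s.

woppzfs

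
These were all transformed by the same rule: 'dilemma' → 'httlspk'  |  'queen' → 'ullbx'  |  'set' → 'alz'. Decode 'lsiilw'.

The output letters match the input read backwards, each shifted +7: dilemma reversed is ammelid. Two steps: reverse the string, then apply a Caesar shift of +7.
Decoding lsiilw: shift back: l−7=e, s−7=l, i−7=b, i−7=b, l−7=e, w−7=p → elbbep; then reverse → pebble.

pebble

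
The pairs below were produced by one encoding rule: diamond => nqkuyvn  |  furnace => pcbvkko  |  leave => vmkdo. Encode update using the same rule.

Shifts by position in diamond: pos 0: d→n (+10), pos 1: i→q (+8), pos 2: a→k (+10), pos 3: m→u (+8) — repeating every 2. It's a Vigenère-style cipher with numeric key [10,8]: position i shifts by key[i mod 2].
For update: u+10=e, p+8=x, d+10=n, a+8=i, t+10=d, e+8=m.

exnidm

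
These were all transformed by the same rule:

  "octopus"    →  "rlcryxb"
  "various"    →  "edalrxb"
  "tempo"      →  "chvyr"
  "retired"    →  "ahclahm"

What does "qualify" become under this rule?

zxduloh

The rule splits by letter class: vowels +3, consonants +9.
On qualify: q(cons)+9=z, u(vowel)+3=x, a(vowel)+3=d, l(cons)+9=u, i(vowel)+3=l, f(cons)+9=o, y(cons)+9=h.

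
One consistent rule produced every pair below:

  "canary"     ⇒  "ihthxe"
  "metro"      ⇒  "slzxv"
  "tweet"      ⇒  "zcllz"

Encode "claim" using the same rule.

irhps

Two shifts are in play — +7 for a/e/i/o/u, +6 for every other letter.
For claim: c(cons)+6=i, l(cons)+6=r, a(vowel)+7=h, i(vowel)+7=p, m(cons)+6=s.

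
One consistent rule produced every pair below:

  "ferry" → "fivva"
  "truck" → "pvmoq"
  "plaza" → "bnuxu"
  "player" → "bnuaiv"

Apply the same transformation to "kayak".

quauq

f(5)→f(5) and e(4)→i(8) fit y≡23x+20 (mod 26); the inverse of 23 mod 26 is 17. This is an affine cipher: with a=0,…,z=25, each position x becomes (23x+20) mod 26.
Applying it to kayak: k(10)→23·10+20≡16=q; a(0)→23·0+20≡20=u; y(24)→23·24+20≡0=a; a(0)→23·0+20≡20=u; k(10)→23·10+20≡16=q (all mod 26).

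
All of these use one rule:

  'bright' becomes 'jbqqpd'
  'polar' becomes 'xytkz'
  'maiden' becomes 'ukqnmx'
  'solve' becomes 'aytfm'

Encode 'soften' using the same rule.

It's a Vigenère-style cipher with numeric key [8,10]: position i shifts by key[i mod 2].
On soften: s+8=a, o+10=y, f+8=n, t+10=d, e+8=m, n+10=x.

ayndmx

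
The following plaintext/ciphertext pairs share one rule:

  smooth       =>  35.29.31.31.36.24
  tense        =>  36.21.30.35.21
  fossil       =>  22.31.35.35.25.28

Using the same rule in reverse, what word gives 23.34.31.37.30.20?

ground

Each letter is replaced by its alphabet position (a=1..z=26) + 16.
Decoding 23.34.31.37.30.20: 23→(23−16)÷1=7=g, 34→(34−16)÷1=18=r, 31→(31−16)÷1=15=o, 37→(37−16)÷1=21=u, 30→(30−16)÷1=14=n, 20→(20−16)÷1=4=d.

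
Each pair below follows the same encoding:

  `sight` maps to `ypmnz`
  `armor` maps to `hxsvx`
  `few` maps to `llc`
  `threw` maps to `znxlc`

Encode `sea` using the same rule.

The shift depends on letter class: consonant s→y is +6, but vowel i→p is +7. The rule splits by letter class: vowels +7, consonants +6.
For sea: s(cons)+6=y, e(vowel)+7=l, a(vowel)+7=h.

ylh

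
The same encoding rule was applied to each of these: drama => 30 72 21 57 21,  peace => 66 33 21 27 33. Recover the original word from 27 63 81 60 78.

count

Each letter becomes 3×(its alphabet position, a=1..z=26) + 18.
Reversing it on 27 63 81 60 78: 27→(27−18)÷3=3=c, 63→(63−18)÷3=15=o, 81→(81−18)÷3=21=u, 60→(60−18)÷3=14=n, 78→(78−18)÷3=20=t.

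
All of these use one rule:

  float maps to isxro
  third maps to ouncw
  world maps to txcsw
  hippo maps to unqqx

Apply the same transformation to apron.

rqcxe

f(5)→i(8) and l(11)→s(18) fit y≡19x+17 (mod 26); the inverse of 19 mod 26 is 11. Treating letters as 0–25, the rule is x ↦ 19x + 17 (mod 26).
Applying it to apron: a(0)→19·0+17≡17=r; p(15)→19·15+17≡16=q; r(17)→19·17+17≡2=c; o(14)→19·14+17≡23=x; n(13)→19·13+17≡4=e (all mod 26).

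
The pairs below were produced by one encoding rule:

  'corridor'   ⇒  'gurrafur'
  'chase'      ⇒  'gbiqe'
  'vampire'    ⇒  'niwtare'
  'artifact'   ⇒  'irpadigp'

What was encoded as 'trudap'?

c(2)→g(6) and o(14)→u(20) fit y≡25x+8 (mod 26); the inverse of 25 mod 26 is 25. Treating letters as 0–25, the rule is x ↦ 25x + 8 (mod 26).
Reversing it on trudap: t(19)→25·(19−8)≡15=p; r(17)→25·(17−8)≡17=r; u(20)→25·(20−8)≡14=o; d(3)→25·(3−8)≡5=f; a(0)→25·(0−8)≡8=i; p(15)→25·(15−8)≡19=t (all mod 26).

profit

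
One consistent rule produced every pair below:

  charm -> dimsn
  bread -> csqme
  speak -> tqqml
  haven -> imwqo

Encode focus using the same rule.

gadgt

The shift depends on letter class: consonant c→d is +1, but vowel a→m is +12. The rule splits by letter class: vowels +12, consonants +1.
Applying it to focus: f(cons)+1=g, o(vowel)+12=a, c(cons)+1=d, u(vowel)+12=g, s(cons)+1=t.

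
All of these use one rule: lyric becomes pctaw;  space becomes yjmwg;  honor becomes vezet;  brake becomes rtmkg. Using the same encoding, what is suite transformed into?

This is an affine cipher: with a=0,…,z=25, each position x becomes (5x+12) mod 26.
For suite: s(18)→5·18+12≡24=y; u(20)→5·20+12≡8=i; i(8)→5·8+12≡0=a; t(19)→5·19+12≡3=d; e(4)→5·4+12≡6=g (all mod 26).

yiadg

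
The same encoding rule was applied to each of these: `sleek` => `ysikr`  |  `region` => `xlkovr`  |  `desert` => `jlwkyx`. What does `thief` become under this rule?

zomkm

The shifts repeat in a cycle of length 3: positions 0,1,… shift by +6, +7, +4, then the pattern repeats.
For thief: t+6=z, h+7=o, i+4=m, e+6=k, f+7=m.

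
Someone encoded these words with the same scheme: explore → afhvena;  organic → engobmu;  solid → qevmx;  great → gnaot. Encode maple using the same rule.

yohva

e(4)→a(0) and x(23)→f(5) fit y≡3x+14 (mod 26); the inverse of 3 mod 26 is 9. Treating letters as 0–25, the rule is x ↦ 3x + 14 (mod 26).
On maple: m(12)→3·12+14≡24=y; a(0)→3·0+14≡14=o; p(15)→3·15+14≡7=h; l(11)→3·11+14≡21=v; e(4)→3·4+14≡0=a (all mod 26).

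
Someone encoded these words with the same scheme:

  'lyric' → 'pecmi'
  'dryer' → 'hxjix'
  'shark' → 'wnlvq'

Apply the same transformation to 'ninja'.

royng

Shifts by position in lyric: pos 0: l→p (+4), pos 1: y→e (+6), pos 2: r→c (+11), pos 3: i→m (+4), pos 4: c→i (+6) — repeating every 3. The shifts repeat in a cycle of length 3: positions 0,1,… shift by +4, +6, +11, then the pattern repeats.
For ninja: n+4=r, i+6=o, n+11=y, j+4=n, a+6=g.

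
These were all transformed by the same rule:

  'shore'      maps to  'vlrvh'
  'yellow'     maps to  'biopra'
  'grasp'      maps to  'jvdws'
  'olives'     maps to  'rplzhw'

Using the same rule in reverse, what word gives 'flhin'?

Shifts by position in shore: pos 0: s→v (+3), pos 1: h→l (+4), pos 2: o→r (+3), pos 3: r→v (+4) — repeating every 2. The shifts repeat in a cycle of length 2: positions 0,1,… shift by +3, +4, then the pattern repeats.
Undoing it on flhin: f−3=c, l−4=h, h−3=e, i−4=e, n−3=k.

cheek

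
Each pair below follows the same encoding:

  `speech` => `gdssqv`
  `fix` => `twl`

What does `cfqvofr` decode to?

Compare letters: s→g is +14, p→d is +14, e→s is +14 — a constant shift. Every letter moves 14 places later in the alphabet, wrapping around z→a.
Reversing it on cfqvofr: c−14=o, f−14=r, q−14=c, v−14=h, o−14=a, f−14=r, r−14=d.

orchard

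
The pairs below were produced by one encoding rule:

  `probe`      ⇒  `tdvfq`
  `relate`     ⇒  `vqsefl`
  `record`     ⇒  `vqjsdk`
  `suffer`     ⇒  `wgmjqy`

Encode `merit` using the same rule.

Shifts by position in probe: pos 0: p→t (+4), pos 1: r→d (+12), pos 2: o→v (+7), pos 3: b→f (+4), pos 4: e→q (+12) — repeating every 3. It's a Vigenère-style cipher with numeric key [4,12,7]: position i shifts by key[i mod 3].
On merit: m+4=q, e+12=q, r+7=y, i+4=m, t+12=f.

qqymf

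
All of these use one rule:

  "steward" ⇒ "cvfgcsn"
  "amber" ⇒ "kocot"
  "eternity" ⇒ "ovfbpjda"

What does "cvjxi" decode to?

sting

Shifts by position in steward: pos 0: s→c (+10), pos 1: t→v (+2), pos 2: e→f (+1), pos 3: w→g (+10), pos 4: a→c (+2), pos 5: r→s (+1) — repeating every 3. A repeating key of period 3 is used — shifts +10, +2, +1 over and over.
Undoing it on cvjxi: c−10=s, v−2=t, j−1=i, x−10=n, i−2=g.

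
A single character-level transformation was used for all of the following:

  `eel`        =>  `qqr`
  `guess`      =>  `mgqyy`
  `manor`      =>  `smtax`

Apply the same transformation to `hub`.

ngh

The shift depends on letter class: consonant l→r is +6, but vowel e→q is +12. The rule splits by letter class: vowels +12, consonants +6.
On hub: h(cons)+6=n, u(vowel)+12=g, b(cons)+6=h.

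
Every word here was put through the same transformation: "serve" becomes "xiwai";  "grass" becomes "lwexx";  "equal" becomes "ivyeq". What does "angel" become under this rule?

The rule splits by letter class: vowels +4, consonants +5.
On angel: a(vowel)+4=e, n(cons)+5=s, g(cons)+5=l, e(vowel)+4=i, l(cons)+5=q.

esliq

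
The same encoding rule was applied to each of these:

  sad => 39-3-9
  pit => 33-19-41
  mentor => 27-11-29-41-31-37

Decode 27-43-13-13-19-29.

s(#19)→39 and a(#1)→3: differences scale by 2, so n = 2·pos + 1. Each letter becomes 2×(its alphabet position, a=1..z=26) + 1.
Reversing it on 27-43-13-13-19-29: 27→(27−1)÷2=13=m, 43→(43−1)÷2=21=u, 13→(13−1)÷2=6=f, 13→(13−1)÷2=6=f, 19→(19−1)÷2=9=i, 29→(29−1)÷2=14=n.

muffin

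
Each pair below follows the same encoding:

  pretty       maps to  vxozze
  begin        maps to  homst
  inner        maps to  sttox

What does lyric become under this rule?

The shift depends on letter class: consonant p→v is +6, but vowel e→o is +10. Vowels shift forward by 10 and consonants shift forward by 6.
Applying it to lyric: l(cons)+6=r, y(cons)+6=e, r(cons)+6=x, i(vowel)+10=s, c(cons)+6=i.

rexsi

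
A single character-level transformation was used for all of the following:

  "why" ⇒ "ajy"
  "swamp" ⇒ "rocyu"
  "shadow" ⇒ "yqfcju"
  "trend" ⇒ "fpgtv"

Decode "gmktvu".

Two steps: reverse the string, then apply a Caesar shift of +2.
Reversing it on gmktvu: shift back: g−2=e, m−2=k, k−2=i, t−2=r, v−2=t, u−2=s → ekirts; then reverse → strike.

strike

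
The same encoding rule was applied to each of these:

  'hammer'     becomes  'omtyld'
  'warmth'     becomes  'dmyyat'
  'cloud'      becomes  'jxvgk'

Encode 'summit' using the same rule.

zgtypf

The shifts repeat in a cycle of length 2: positions 0,1,… shift by +7, +12, then the pattern repeats.
For summit: s+7=z, u+12=g, m+7=t, m+12=y, i+7=p, t+12=f.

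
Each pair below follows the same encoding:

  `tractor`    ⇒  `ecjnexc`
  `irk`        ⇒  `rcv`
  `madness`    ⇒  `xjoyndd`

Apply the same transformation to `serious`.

The shift depends on letter class: consonant t→e is +11, but vowel a→j is +9. Two shifts are in play — +9 for a/e/i/o/u, +11 for every other letter.
For serious: s(cons)+11=d, e(vowel)+9=n, r(cons)+11=c, i(vowel)+9=r, o(vowel)+9=x, u(vowel)+9=d, s(cons)+11=d.

dncrxdd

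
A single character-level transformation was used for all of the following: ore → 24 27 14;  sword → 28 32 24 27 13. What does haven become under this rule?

o is letter #15 and maps to 24: an offset of 9. The number is (letter's place in the alphabet, a=1) + 9.
Applying it to haven: h=8→17, a=1→10, v=22→31, e=5→14, n=14→23.

17 10 31 14 23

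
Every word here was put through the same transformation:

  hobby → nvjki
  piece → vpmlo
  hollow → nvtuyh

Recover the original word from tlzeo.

nerve

Each letter shifts forward by (position + 6), i.e. 6, 7, 8, … — the shift grows by one for each successive letter.
Decoding tlzeo: t−6=n, l−7=e, z−8=r, e−9=v, o−10=e.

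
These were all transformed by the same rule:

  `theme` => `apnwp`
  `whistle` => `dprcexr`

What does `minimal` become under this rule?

In theme: t→a is +7, h→p is +8, e→n is +9, m→w is +10 — the shift increases by 1 each position. Each letter shifts forward by (position + 7), i.e. 7, 8, 9, … — the shift grows by one for each successive letter.
For minimal: m+7=t, i+8=q, n+9=w, i+10=s, m+11=x, a+12=m, l+13=y.

tqwsxmy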